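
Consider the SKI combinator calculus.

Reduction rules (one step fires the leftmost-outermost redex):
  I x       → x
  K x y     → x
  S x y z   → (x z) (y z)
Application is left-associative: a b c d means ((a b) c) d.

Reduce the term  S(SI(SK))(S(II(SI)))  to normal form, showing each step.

Answer: normal form = S(SI(SK))(S(SI))  (in 2 steps)

Working:
  start: S(SI(SK))(S(II(SI)))
  [1] S(SI(SK))(S(I(SI)))
  [2] S(SI(SK))(S(SI))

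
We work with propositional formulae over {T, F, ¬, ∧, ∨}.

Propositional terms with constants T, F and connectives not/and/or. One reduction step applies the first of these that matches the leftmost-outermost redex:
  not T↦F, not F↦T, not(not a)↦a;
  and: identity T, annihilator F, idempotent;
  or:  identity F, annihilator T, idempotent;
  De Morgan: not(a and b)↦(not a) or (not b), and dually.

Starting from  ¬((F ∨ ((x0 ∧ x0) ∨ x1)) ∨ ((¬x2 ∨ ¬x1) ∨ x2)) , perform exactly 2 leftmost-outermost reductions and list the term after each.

Answer: after 2 steps: (¬F ∧ ¬((x0 ∧ x0) ∨ x1)) ∧ ¬((¬x2 ∨ ¬x1) ∨ x2)

Working:
  start: ¬((F ∨ ((x0 ∧ x0) ∨ x1)) ∨ ((¬x2 ∨ ¬x1) ∨ x2))
  [1] ¬(F ∨ ((x0 ∧ x0) ∨ x1)) ∧ ¬((¬x2 ∨ ¬x1) ∨ x2)
  [2] (¬F ∧ ¬((x0 ∧ x0) ∨ x1)) ∧ ¬((¬x2 ∨ ¬x1) ∨ x2)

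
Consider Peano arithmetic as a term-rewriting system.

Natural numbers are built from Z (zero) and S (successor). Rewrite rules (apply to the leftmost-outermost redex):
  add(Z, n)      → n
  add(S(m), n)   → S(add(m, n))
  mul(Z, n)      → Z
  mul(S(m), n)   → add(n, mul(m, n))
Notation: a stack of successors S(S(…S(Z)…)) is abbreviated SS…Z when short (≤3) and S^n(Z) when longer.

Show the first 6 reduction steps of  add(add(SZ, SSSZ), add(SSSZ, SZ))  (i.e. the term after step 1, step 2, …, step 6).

Answer: after 6 steps: S(S(S(S(add(Z, add(SSSZ, SZ))))))

Derivation:
  start: add(add(SZ, SSSZ), add(SSSZ, SZ))
  →1  add(S(add(Z, SSSZ)), add(SSSZ, SZ))
  →2  S(add(add(Z, SSSZ), add(SSSZ, SZ)))
  →3  S(add(SSSZ, add(SSSZ, SZ)))
  →4  S(S(add(SSZ, add(SSSZ, SZ))))
  →5  S(S(S(add(SZ, add(SSSZ, SZ)))))
  →6  S(S(S(S(add(Z, add(SSSZ, SZ))))))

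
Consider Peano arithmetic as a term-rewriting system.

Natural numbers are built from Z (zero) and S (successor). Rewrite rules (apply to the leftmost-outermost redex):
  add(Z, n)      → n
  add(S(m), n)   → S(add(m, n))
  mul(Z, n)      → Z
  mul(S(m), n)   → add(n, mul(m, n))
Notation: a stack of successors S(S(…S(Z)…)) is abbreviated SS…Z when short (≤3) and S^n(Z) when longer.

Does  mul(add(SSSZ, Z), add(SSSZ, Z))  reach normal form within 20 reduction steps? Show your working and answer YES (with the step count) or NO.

  start: mul(add(SSSZ, Z), add(SSSZ, Z))
  →1  mul(S(add(SSZ, Z)), add(SSSZ, Z))
  →2  add(add(SSSZ, Z), mul(add(SSZ, Z), add(SSSZ, Z)))
  →3  add(S(add(SSZ, Z)), mul(add(SSZ, Z), add(SSSZ, Z)))
  →4  S(add(add(SSZ, Z), mul(add(SSZ, Z), add(SSSZ, Z))))
  →5  S(add(S(add(SZ, Z)), mul(add(SSZ, Z), add(SSSZ, Z))))
  →6  S(S(add(add(SZ, Z), mul(add(SSZ, Z), add(SSSZ, Z)))))
  →7  S(S(add(S(add(Z, Z)), mul(add(SSZ, Z), add(SSSZ, Z)))))
  →8  S(S(S(add(add(Z, Z), mul(add(SSZ, Z), add(SSSZ, Z))))))
  →9  S(S(S(add(Z, mul(add(SSZ, Z), add(SSSZ, Z))))))
  →10  S(S(S(mul(add(SSZ, Z), add(SSSZ, Z)))))
  →11  S(S(S(mul(S(add(SZ, Z)), add(SSSZ, Z)))))
  →12  S(S(S(add(add(SSSZ, Z), mul(add(SZ, Z), add(SSSZ, Z))))))
  →13  S(S(S(add(S(add(SSZ, Z)), mul(add(SZ, Z), add(SSSZ, Z))))))
  →14  S(S(S(S(add(add(SSZ, Z), mul(add(SZ, Z), add(SSSZ, Z)))))))
  →15  S(S(S(S(add(S(add(SZ, Z)), mul(add(SZ, Z), add(SSSZ, Z)))))))
  →16  S(S(S(S(S(add(add(SZ, Z), mul(add(SZ, Z), add(SSSZ, Z))))))))
  →17  S(S(S(S(S(add(S(add(Z, Z)), mul(add(SZ, Z), add(SSSZ, Z))))))))
  →18  S(S(S(S(S(S(add(add(Z, Z), mul(add(SZ, Z), add(SSSZ, Z)))))))))
  →19  S(S(S(S(S(S(add(Z, mul(add(SZ, Z), add(SSSZ, Z)))))))))
  →20  S(S(S(S(S(S(mul(add(SZ, Z), add(SSSZ, Z))))))))

Answer: NO — after 20 steps the term is S(S(S(S(S(S(mul(add(SZ, Z), add(SSSZ, Z)))))))), not yet normal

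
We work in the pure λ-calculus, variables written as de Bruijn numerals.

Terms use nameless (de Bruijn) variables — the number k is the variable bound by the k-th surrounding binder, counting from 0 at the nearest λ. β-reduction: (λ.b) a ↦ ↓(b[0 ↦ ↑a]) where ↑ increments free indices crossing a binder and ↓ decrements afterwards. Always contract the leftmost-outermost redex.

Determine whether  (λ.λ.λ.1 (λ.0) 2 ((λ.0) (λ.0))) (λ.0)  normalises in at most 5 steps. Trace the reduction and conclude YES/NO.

  start: (λ.λ.λ.1 (λ.0) 2 ((λ.0) (λ.0))) (λ.0)
  step 1: λ.λ.1 (λ.0) (λ.0) ((λ.0) (λ.0))
  step 2: λ.λ.1 (λ.0) (λ.0) (λ.0)

Answer: YES — reaches normal form λ.λ.1 (λ.0) (λ.0) (λ.0) in 2 ≤ 5 steps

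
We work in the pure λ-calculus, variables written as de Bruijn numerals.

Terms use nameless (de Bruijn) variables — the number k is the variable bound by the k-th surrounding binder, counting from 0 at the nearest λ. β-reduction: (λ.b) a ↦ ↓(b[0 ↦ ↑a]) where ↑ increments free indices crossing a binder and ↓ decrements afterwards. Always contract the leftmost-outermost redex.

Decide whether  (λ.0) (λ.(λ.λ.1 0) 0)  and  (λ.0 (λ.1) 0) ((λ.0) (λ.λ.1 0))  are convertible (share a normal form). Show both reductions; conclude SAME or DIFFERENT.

Answer: SAME — A ⇓ λ.λ.1 0, B ⇓ λ.λ.1 0

Derivation:
Term A:
  start: (λ.0) (λ.(λ.λ.1 0) 0)
  →1  λ.(λ.λ.1 0) 0
  →2  λ.λ.1 0

Term B:
  start: (λ.0 (λ.1) 0) ((λ.0) (λ.λ.1 0))
  →1  (λ.0) (λ.λ.1 0) (λ.(λ.0) (λ.λ.1 0)) ((λ.0) (λ.λ.1 0))
  →2  (λ.λ.1 0) (λ.(λ.0) (λ.λ.1 0)) ((λ.0) (λ.λ.1 0))
  →3  (λ.(λ.(λ.0) (λ.λ.1 0)) 0) ((λ.0) (λ.λ.1 0))
  →4  (λ.(λ.0) (λ.λ.1 0)) ((λ.0) (λ.λ.1 0))
  →5  (λ.0) (λ.λ.1 0)
  →6  λ.λ.1 0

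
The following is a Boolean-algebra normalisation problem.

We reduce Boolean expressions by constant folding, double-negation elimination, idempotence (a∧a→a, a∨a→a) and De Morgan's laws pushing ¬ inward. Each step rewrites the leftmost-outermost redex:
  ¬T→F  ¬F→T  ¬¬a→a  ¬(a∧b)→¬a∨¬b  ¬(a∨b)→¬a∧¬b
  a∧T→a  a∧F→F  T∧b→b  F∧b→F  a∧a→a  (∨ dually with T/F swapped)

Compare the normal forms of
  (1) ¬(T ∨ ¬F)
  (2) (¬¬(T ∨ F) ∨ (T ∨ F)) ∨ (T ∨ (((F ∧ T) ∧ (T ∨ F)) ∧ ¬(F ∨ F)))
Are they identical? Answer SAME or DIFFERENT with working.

Term A:
  start: ¬(T ∨ ¬F)
  →1  ¬T ∧ ¬¬F
  →2  F ∧ ¬¬F
  →3  F

Term B:
  start: (¬¬(T ∨ F) ∨ (T ∨ F)) ∨ (T ∨ (((F ∧ T) ∧ (T ∨ F)) ∧ ¬(F ∨ F)))
  →1  ((T ∨ F) ∨ (T ∨ F)) ∨ (T ∨ (((F ∧ T) ∧ (T ∨ F)) ∧ ¬(F ∨ F)))
  →2  (T ∨ F) ∨ (T ∨ (((F ∧ T) ∧ (T ∨ F)) ∧ ¬(F ∨ F)))
  →3  T ∨ (T ∨ (((F ∧ T) ∧ (T ∨ F)) ∧ ¬(F ∨ F)))
  →4  T

Answer: DIFFERENT — A ⇓ F, B ⇓ T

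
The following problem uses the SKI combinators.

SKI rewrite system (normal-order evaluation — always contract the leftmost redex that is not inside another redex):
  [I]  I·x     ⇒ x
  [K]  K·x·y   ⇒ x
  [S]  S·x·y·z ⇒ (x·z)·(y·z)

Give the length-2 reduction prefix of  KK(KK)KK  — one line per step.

Answer: after 2 steps: K

Reduction:
  start: KK(KK)KK
  [1] KKK
  [2] K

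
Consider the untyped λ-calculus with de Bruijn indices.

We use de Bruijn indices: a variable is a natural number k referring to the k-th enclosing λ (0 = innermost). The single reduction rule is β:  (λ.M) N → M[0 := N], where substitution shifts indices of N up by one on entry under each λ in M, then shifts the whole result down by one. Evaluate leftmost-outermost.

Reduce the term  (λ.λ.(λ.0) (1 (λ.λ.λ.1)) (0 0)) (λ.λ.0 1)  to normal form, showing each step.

Answer: normal form = λ.0 0 (λ.λ.λ.1)  (in 4 steps)

Working:
  start: (λ.λ.(λ.0) (1 (λ.λ.λ.1)) (0 0)) (λ.λ.0 1)
  →1  λ.(λ.0) ((λ.λ.0 1) (λ.λ.λ.1)) (0 0)
  →2  λ.(λ.λ.0 1) (λ.λ.λ.1) (0 0)
  →3  λ.(λ.0 (λ.λ.λ.1)) (0 0)
  →4  λ.0 0 (λ.λ.λ.1)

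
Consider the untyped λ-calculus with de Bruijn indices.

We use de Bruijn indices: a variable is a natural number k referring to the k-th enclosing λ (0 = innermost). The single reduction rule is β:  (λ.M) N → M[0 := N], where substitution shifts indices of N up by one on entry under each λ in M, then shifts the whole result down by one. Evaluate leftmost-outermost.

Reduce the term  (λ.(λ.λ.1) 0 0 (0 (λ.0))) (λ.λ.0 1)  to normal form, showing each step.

  start: (λ.(λ.λ.1) 0 0 (0 (λ.0))) (λ.λ.0 1)
  [1] (λ.λ.1) (λ.λ.0 1) (λ.λ.0 1) ((λ.λ.0 1) (λ.0))
  [2] (λ.λ.λ.0 1) (λ.λ.0 1) ((λ.λ.0 1) (λ.0))
  [3] (λ.λ.0 1) ((λ.λ.0 1) (λ.0))
  [4] λ.0 ((λ.λ.0 1) (λ.0))
  [5] λ.0 (λ.0 (λ.0))

Answer: normal form = λ.0 (λ.0 (λ.0))  (in 5 steps)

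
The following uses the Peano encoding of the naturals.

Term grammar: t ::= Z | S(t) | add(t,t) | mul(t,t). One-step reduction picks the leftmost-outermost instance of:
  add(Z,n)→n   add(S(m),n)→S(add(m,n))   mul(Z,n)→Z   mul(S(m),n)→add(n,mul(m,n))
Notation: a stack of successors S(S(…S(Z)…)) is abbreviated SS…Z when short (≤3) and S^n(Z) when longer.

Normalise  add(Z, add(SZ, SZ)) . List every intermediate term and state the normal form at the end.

  start: add(Z, add(SZ, SZ))
  [1] add(SZ, SZ)
  [2] S(add(Z, SZ))
  [3] SSZ

Answer: normal form = SSZ  (in 3 steps)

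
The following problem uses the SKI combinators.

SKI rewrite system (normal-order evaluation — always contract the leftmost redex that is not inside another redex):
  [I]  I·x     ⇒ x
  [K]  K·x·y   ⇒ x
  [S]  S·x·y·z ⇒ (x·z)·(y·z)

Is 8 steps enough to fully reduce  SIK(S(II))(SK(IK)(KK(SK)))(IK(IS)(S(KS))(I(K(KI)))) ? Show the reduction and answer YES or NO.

Answer: NO — after 8 steps the term is K(K(S(II))(SK(IK)(KK(SK))))(IK(IS)(S(KS))(I(K(KI)))), not yet normal

Derivation:
  start: SIK(S(II))(SK(IK)(KK(SK)))(IK(IS)(S(KS))(I(K(KI))))
  step 1: I(S(II))(K(S(II)))(SK(IK)(KK(SK)))(IK(IS)(S(KS))(I(K(KI))))
  step 2: S(II)(K(S(II)))(SK(IK)(KK(SK)))(IK(IS)(S(KS))(I(K(KI))))
  step 3: II(SK(IK)(KK(SK)))(K(S(II))(SK(IK)(KK(SK))))(IK(IS)(S(KS))(I(K(KI))))
  step 4: I(SK(IK)(KK(SK)))(K(S(II))(SK(IK)(KK(SK))))(IK(IS)(S(KS))(I(K(KI))))
  step 5: SK(IK)(KK(SK))(K(S(II))(SK(IK)(KK(SK))))(IK(IS)(S(KS))(I(K(KI))))
  step 6: K(KK(SK))(IK(KK(SK)))(K(S(II))(SK(IK)(KK(SK))))(IK(IS)(S(KS))(I(K(KI))))
  step 7: KK(SK)(K(S(II))(SK(IK)(KK(SK))))(IK(IS)(S(KS))(I(K(KI))))
  step 8: K(K(S(II))(SK(IK)(KK(SK))))(IK(IS)(S(KS))(I(K(KI))))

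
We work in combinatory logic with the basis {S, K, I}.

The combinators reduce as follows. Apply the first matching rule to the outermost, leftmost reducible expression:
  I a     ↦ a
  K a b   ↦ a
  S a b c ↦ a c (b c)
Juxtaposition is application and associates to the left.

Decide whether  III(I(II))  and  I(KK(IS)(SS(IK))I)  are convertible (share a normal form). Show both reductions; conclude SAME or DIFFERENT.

Term A:
  start: III(I(II))
  [1] II(I(II))
  [2] I(I(II))
  [3] I(II)
  [4] II
  [5] I

Term B:
  start: I(KK(IS)(SS(IK))I)
  [1] KK(IS)(SS(IK))I
  [2] K(SS(IK))I
  [3] SS(IK)
  [4] SSK

Answer: DIFFERENT — A ⇓ I, B ⇓ SSK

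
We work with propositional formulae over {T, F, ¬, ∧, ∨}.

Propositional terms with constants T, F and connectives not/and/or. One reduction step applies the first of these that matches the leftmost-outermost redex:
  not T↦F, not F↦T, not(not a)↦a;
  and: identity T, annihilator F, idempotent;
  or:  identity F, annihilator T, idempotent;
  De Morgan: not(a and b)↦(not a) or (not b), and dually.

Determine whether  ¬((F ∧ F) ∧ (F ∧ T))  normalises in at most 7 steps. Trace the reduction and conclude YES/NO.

  start: ¬((F ∧ F) ∧ (F ∧ T))
  →1  ¬(F ∧ F) ∨ ¬(F ∧ T)
  →2  (¬F ∨ ¬F) ∨ ¬(F ∧ T)
  →3  ¬F ∨ ¬(F ∧ T)
  →4  T ∨ ¬(F ∧ T)
  →5  T

Answer: YES — reaches normal form T in 5 ≤ 7 steps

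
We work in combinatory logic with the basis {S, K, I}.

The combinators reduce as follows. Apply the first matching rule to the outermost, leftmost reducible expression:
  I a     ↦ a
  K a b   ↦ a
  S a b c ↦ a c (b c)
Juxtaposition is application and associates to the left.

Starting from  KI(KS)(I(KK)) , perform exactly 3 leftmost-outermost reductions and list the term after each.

Answer: after 3 steps: KK

Working:
  start: KI(KS)(I(KK))
  →1  I(I(KK))
  →2  I(KK)
  →3  KK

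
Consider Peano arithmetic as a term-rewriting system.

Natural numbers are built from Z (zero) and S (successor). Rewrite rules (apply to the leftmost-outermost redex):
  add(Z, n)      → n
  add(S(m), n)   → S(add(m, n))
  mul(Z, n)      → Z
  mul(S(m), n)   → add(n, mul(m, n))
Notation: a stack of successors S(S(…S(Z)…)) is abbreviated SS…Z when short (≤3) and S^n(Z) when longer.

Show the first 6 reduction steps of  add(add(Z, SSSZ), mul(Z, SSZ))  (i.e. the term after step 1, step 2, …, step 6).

  start: add(add(Z, SSSZ), mul(Z, SSZ))
  →1  add(SSSZ, mul(Z, SSZ))
  →2  S(add(SSZ, mul(Z, SSZ)))
  →3  S(S(add(SZ, mul(Z, SSZ))))
  →4  S(S(S(add(Z, mul(Z, SSZ)))))
  →5  S(S(S(mul(Z, SSZ))))
  →6  SSSZ

Answer: after 6 steps: SSSZ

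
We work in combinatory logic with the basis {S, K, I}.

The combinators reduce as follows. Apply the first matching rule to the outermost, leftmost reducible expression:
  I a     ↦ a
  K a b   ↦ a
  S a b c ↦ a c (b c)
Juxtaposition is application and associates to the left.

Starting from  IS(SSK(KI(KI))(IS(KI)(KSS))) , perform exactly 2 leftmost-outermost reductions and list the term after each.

Answer: after 2 steps: S(S(KI(KI))(K(KI(KI)))(IS(KI)(KSS)))

Reduction:
  start: IS(SSK(KI(KI))(IS(KI)(KSS)))
  [1] S(SSK(KI(KI))(IS(KI)(KSS)))
  [2] S(S(KI(KI))(K(KI(KI)))(IS(KI)(KSS)))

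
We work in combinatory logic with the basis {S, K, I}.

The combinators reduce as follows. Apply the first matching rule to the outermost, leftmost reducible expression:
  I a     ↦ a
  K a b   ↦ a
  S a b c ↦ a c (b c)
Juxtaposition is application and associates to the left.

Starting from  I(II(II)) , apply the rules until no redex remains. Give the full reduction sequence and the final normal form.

  start: I(II(II))
  [1] II(II)
  [2] I(II)
  [3] II
  [4] I

Answer: normal form = I  (in 4 steps)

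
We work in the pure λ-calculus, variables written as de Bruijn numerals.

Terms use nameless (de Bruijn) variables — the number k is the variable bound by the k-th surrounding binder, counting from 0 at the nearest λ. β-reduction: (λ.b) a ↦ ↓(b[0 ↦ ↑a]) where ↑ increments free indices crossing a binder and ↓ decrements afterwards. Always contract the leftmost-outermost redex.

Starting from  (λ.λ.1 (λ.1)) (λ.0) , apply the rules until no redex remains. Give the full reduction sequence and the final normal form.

  start: (λ.λ.1 (λ.1)) (λ.0)
  [1] λ.(λ.0) (λ.1)
  [2] λ.λ.1

Answer: normal form = λ.λ.1  (in 2 steps)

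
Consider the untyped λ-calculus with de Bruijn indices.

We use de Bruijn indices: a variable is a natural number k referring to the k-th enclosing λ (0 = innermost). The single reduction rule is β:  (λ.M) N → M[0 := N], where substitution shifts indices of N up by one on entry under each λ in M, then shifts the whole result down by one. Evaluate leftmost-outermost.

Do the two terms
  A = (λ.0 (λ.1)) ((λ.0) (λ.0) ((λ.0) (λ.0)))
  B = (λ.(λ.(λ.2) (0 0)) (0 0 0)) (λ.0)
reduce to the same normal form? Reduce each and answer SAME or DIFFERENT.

Term A:
  start: (λ.0 (λ.1)) ((λ.0) (λ.0) ((λ.0) (λ.0)))
  [1] (λ.0) (λ.0) ((λ.0) (λ.0)) (λ.(λ.0) (λ.0) ((λ.0) (λ.0)))
  [2] (λ.0) ((λ.0) (λ.0)) (λ.(λ.0) (λ.0) ((λ.0) (λ.0)))
  [3] (λ.0) (λ.0) (λ.(λ.0) (λ.0) ((λ.0) (λ.0)))
  [4] (λ.0) (λ.(λ.0) (λ.0) ((λ.0) (λ.0)))
  [5] λ.(λ.0) (λ.0) ((λ.0) (λ.0))
  [6] λ.(λ.0) ((λ.0) (λ.0))
  [7] λ.(λ.0) (λ.0)
  [8] λ.λ.0

Term B:
  start: (λ.(λ.(λ.2) (0 0)) (0 0 0)) (λ.0)
  [1] (λ.(λ.λ.0) (0 0)) ((λ.0) (λ.0) (λ.0))
  [2] (λ.λ.0) ((λ.0) (λ.0) (λ.0) ((λ.0) (λ.0) (λ.0)))
  [3] λ.0

Answer: DIFFERENT — A ⇓ λ.λ.0, B ⇓ λ.0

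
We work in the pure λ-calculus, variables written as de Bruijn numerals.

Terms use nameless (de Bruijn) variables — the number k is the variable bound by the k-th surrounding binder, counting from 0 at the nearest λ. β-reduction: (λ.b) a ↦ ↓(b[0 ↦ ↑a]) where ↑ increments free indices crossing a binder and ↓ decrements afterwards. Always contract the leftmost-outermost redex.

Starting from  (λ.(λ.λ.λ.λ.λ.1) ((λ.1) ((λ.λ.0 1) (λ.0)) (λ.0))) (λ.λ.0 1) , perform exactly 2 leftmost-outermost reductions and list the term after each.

  start: (λ.(λ.λ.λ.λ.λ.1) ((λ.1) ((λ.λ.0 1) (λ.0)) (λ.0))) (λ.λ.0 1)
  step 1: (λ.λ.λ.λ.λ.1) ((λ.λ.λ.0 1) ((λ.λ.0 1) (λ.0)) (λ.0))
  step 2: λ.λ.λ.λ.1

Answer: after 2 steps: λ.λ.λ.λ.1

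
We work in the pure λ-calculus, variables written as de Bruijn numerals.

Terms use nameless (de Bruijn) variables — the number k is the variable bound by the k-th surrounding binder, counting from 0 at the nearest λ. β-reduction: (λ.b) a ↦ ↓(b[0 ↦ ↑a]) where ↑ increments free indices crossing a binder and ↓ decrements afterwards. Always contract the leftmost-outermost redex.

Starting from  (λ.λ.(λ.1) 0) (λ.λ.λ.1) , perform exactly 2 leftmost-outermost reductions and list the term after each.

  start: (λ.λ.(λ.1) 0) (λ.λ.λ.1)
  →1  λ.(λ.1) 0
  →2  λ.0

Answer: after 2 steps: λ.0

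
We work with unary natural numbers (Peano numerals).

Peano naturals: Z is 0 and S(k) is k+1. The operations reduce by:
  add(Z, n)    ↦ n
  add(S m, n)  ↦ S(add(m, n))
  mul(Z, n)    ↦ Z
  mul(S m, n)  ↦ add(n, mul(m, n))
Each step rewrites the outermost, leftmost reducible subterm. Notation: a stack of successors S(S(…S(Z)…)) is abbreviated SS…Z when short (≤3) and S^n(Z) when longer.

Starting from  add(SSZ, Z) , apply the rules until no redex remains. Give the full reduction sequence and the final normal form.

  start: add(SSZ, Z)
  [1] S(add(SZ, Z))
  [2] S(S(add(Z, Z)))
  [3] SSZ

Answer: normal form = SSZ  (in 3 steps)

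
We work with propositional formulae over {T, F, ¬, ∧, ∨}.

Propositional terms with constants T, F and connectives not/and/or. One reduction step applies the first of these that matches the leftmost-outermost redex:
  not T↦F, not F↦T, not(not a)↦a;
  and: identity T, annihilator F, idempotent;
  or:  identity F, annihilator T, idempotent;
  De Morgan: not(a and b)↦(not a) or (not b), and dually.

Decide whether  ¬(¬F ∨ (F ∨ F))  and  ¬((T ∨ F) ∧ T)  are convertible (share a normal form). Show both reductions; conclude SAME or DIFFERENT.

Term A:
  start: ¬(¬F ∨ (F ∨ F))
  →1  ¬¬F ∧ ¬(F ∨ F)
  →2  F ∧ ¬(F ∨ F)
  →3  F

Term B:
  start: ¬((T ∨ F) ∧ T)
  →1  ¬(T ∨ F) ∨ ¬T
  →2  (¬T ∧ ¬F) ∨ ¬T
  →3  (F ∧ ¬F) ∨ ¬T
  →4  F ∨ ¬T
  →5  ¬T
  →6  F

Answer: SAME — A ⇓ F, B ⇓ F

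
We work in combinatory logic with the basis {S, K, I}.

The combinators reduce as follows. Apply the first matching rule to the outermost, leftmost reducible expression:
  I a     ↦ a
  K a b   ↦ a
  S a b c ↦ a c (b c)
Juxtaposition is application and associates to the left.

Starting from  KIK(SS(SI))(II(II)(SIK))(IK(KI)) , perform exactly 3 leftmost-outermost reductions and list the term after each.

Answer: after 3 steps: S(II(II)(SIK))(SI(II(II)(SIK)))(IK(KI))

Working:
  start: KIK(SS(SI))(II(II)(SIK))(IK(KI))
  step 1: I(SS(SI))(II(II)(SIK))(IK(KI))
  step 2: SS(SI)(II(II)(SIK))(IK(KI))
  step 3: S(II(II)(SIK))(SI(II(II)(SIK)))(IK(KI))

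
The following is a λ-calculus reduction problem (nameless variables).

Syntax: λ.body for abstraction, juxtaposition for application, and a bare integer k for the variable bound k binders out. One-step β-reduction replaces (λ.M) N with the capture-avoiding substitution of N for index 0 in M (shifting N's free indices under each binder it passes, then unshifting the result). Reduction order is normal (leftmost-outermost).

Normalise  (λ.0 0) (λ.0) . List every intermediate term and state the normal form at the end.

Answer: normal form = λ.0  (in 2 steps)

Reduction:
  start: (λ.0 0) (λ.0)
  →1  (λ.0) (λ.0)
  →2  λ.0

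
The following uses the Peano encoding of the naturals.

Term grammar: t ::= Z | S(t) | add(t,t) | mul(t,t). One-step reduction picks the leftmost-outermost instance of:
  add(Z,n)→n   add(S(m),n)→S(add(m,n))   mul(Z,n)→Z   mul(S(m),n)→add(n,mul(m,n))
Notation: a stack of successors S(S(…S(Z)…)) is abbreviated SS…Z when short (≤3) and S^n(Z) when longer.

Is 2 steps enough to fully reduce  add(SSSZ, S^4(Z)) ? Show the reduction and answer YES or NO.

  start: add(SSSZ, S^4(Z))
  [1] S(add(SSZ, S^4(Z)))
  [2] S(S(add(SZ, S^4(Z))))

Answer: NO — after 2 steps the term is S(S(add(SZ, S^4(Z)))), not yet normal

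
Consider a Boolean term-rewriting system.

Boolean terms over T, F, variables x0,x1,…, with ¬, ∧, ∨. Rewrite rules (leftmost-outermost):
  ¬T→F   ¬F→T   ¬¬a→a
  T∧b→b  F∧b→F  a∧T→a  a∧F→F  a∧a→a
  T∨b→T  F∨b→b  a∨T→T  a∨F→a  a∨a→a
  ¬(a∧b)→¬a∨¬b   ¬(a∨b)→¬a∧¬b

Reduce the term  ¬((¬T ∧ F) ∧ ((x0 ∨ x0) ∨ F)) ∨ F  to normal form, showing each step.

Answer: normal form = T  (in 6 steps)

Working:
  start: ¬((¬T ∧ F) ∧ ((x0 ∨ x0) ∨ F)) ∨ F
  step 1: ¬((¬T ∧ F) ∧ ((x0 ∨ x0) ∨ F))
  step 2: ¬(¬T ∧ F) ∨ ¬((x0 ∨ x0) ∨ F)
  step 3: (¬¬T ∨ ¬F) ∨ ¬((x0 ∨ x0) ∨ F)
  step 4: (T ∨ ¬F) ∨ ¬((x0 ∨ x0) ∨ F)
  step 5: T ∨ ¬((x0 ∨ x0) ∨ F)
  step 6: T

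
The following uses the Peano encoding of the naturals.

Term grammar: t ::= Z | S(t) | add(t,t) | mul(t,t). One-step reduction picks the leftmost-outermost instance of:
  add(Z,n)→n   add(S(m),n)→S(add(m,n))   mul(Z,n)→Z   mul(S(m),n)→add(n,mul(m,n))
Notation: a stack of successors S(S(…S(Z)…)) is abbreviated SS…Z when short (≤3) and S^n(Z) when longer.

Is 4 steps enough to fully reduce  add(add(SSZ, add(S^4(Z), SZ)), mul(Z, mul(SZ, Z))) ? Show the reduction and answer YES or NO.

  start: add(add(SSZ, add(S^4(Z), SZ)), mul(Z, mul(SZ, Z)))
  step 1: add(S(add(SZ, add(S^4(Z), SZ))), mul(Z, mul(SZ, Z)))
  step 2: S(add(add(SZ, add(S^4(Z), SZ)), mul(Z, mul(SZ, Z))))
  step 3: S(add(S(add(Z, add(S^4(Z), SZ))), mul(Z, mul(SZ, Z))))
  step 4: S(S(add(add(Z, add(S^4(Z), SZ)), mul(Z, mul(SZ, Z)))))

Answer: NO — after 4 steps the term is S(S(add(add(Z, add(S^4(Z), SZ)), mul(Z, mul(SZ, Z))))), not yet normal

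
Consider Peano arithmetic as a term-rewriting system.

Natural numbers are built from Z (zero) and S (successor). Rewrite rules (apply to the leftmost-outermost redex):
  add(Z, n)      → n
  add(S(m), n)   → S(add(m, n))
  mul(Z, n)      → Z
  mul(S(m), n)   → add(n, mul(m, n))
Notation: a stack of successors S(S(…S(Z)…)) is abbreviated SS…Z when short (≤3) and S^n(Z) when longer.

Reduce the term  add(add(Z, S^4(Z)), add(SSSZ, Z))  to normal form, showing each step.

Answer: normal form = S^7(Z)  (in 10 steps)

Derivation:
  start: add(add(Z, S^4(Z)), add(SSSZ, Z))
  step 1: add(S^4(Z), add(SSSZ, Z))
  step 2: S(add(SSSZ, add(SSSZ, Z)))
  step 3: S(S(add(SSZ, add(SSSZ, Z))))
  step 4: S(S(S(add(SZ, add(SSSZ, Z)))))
  step 5: S(S(S(S(add(Z, add(SSSZ, Z))))))
  step 6: S(S(S(S(add(SSSZ, Z)))))
  step 7: S(S(S(S(S(add(SSZ, Z))))))
  step 8: S(S(S(S(S(S(add(SZ, Z)))))))
  step 9: S(S(S(S(S(S(S(add(Z, Z))))))))
  step 10: S^7(Z)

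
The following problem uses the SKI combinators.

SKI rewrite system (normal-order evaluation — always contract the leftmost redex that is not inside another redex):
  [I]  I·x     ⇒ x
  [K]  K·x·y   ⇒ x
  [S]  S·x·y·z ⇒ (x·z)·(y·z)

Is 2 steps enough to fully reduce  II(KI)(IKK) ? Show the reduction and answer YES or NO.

  start: II(KI)(IKK)
  →1  I(KI)(IKK)
  →2  KI(IKK)

Answer: NO — after 2 steps the term is KI(IKK), not yet normal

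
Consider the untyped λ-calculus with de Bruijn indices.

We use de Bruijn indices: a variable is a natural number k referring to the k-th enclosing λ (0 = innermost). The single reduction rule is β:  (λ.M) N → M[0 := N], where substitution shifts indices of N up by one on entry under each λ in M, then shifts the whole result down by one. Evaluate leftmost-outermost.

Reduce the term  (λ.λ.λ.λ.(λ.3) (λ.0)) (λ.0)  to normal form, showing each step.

  start: (λ.λ.λ.λ.(λ.3) (λ.0)) (λ.0)
  step 1: λ.λ.λ.(λ.3) (λ.0)
  step 2: λ.λ.λ.2

Answer: normal form = λ.λ.λ.2  (in 2 steps)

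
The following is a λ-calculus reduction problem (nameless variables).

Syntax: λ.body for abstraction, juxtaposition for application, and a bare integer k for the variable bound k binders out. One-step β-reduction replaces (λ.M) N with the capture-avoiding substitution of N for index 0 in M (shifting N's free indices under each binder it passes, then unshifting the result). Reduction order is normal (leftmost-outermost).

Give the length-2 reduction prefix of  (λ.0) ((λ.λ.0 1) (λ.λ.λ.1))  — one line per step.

Answer: after 2 steps: λ.0 (λ.λ.λ.1)

Working:
  start: (λ.0) ((λ.λ.0 1) (λ.λ.λ.1))
  [1] (λ.λ.0 1) (λ.λ.λ.1)
  [2] λ.0 (λ.λ.λ.1)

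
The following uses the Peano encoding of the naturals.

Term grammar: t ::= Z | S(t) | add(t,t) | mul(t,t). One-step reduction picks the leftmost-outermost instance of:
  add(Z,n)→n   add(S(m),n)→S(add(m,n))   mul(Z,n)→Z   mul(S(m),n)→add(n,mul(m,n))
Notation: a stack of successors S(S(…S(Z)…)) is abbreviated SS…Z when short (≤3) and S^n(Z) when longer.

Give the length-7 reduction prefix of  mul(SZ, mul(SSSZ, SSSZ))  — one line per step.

  start: mul(SZ, mul(SSSZ, SSSZ))
  [1] add(mul(SSSZ, SSSZ), mul(Z, mul(SSSZ, SSSZ)))
  [2] add(add(SSSZ, mul(SSZ, SSSZ)), mul(Z, mul(SSSZ, SSSZ)))
  [3] add(S(add(SSZ, mul(SSZ, SSSZ))), mul(Z, mul(SSSZ, SSSZ)))
  [4] S(add(add(SSZ, mul(SSZ, SSSZ)), mul(Z, mul(SSSZ, SSSZ))))
  [5] S(add(S(add(SZ, mul(SSZ, SSSZ))), mul(Z, mul(SSSZ, SSSZ))))
  [6] S(S(add(add(SZ, mul(SSZ, SSSZ)), mul(Z, mul(SSSZ, SSSZ)))))
  [7] S(S(add(S(add(Z, mul(SSZ, SSSZ))), mul(Z, mul(SSSZ, SSSZ)))))

Answer: after 7 steps: S(S(add(S(add(Z, mul(SSZ, SSSZ))), mul(Z, mul(SSSZ, SSSZ)))))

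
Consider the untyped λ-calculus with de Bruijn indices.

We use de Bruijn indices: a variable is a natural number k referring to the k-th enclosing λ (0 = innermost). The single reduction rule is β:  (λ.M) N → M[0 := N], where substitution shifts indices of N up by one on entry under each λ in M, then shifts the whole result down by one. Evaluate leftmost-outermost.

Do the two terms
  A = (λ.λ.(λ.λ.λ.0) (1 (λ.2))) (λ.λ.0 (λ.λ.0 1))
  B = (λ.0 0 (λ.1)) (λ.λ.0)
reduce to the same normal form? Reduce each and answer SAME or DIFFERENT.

Answer: SAME — A ⇓ λ.λ.λ.0, B ⇓ λ.λ.λ.0

Reduction:
Term A:
  start: (λ.λ.(λ.λ.λ.0) (1 (λ.2))) (λ.λ.0 (λ.λ.0 1))
  [1] λ.(λ.λ.λ.0) ((λ.λ.0 (λ.λ.0 1)) (λ.λ.λ.0 (λ.λ.0 1)))
  [2] λ.λ.λ.0

Term B:
  start: (λ.0 0 (λ.1)) (λ.λ.0)
  [1] (λ.λ.0) (λ.λ.0) (λ.λ.λ.0)
  [2] (λ.0) (λ.λ.λ.0)
  [3] λ.λ.λ.0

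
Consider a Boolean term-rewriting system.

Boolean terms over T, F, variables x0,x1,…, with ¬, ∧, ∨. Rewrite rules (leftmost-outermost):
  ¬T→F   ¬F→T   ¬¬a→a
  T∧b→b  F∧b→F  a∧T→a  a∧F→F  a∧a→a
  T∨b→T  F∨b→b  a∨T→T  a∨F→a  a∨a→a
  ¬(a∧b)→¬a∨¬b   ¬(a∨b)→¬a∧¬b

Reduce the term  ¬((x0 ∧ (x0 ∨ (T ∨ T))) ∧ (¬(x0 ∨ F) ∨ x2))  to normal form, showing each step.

  start: ¬((x0 ∧ (x0 ∨ (T ∨ T))) ∧ (¬(x0 ∨ F) ∨ x2))
  [1] ¬(x0 ∧ (x0 ∨ (T ∨ T))) ∨ ¬(¬(x0 ∨ F) ∨ x2)
  [2] (¬x0 ∨ ¬(x0 ∨ (T ∨ T))) ∨ ¬(¬(x0 ∨ F) ∨ x2)
  [3] (¬x0 ∨ (¬x0 ∧ ¬(T ∨ T))) ∨ ¬(¬(x0 ∨ F) ∨ x2)
  [4] (¬x0 ∨ (¬x0 ∧ (¬T ∧ ¬T))) ∨ ¬(¬(x0 ∨ F) ∨ x2)
  [5] (¬x0 ∨ (¬x0 ∧ ¬T)) ∨ ¬(¬(x0 ∨ F) ∨ x2)
  [6] (¬x0 ∨ (¬x0 ∧ F)) ∨ ¬(¬(x0 ∨ F) ∨ x2)
  [7] (¬x0 ∨ F) ∨ ¬(¬(x0 ∨ F) ∨ x2)
  [8] ¬x0 ∨ ¬(¬(x0 ∨ F) ∨ x2)
  [9] ¬x0 ∨ (¬¬(x0 ∨ F) ∧ ¬x2)
  [10] ¬x0 ∨ ((x0 ∨ F) ∧ ¬x2)
  [11] ¬x0 ∨ (x0 ∧ ¬x2)

Answer: normal form = ¬x0 ∨ (x0 ∧ ¬x2)  (in 11 steps)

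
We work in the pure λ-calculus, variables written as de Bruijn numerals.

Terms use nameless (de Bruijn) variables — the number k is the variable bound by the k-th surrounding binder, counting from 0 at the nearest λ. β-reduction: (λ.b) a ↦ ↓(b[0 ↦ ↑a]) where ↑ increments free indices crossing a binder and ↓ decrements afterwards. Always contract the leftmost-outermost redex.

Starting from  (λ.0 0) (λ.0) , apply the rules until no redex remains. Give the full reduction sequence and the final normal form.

Answer: normal form = λ.0  (in 2 steps)

Derivation:
  start: (λ.0 0) (λ.0)
  [1] (λ.0) (λ.0)
  [2] λ.0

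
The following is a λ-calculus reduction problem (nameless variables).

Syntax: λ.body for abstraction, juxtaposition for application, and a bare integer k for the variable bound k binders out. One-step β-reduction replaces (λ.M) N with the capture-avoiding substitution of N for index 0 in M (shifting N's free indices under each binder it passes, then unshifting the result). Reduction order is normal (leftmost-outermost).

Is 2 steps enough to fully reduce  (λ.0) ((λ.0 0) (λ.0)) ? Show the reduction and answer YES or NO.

  start: (λ.0) ((λ.0 0) (λ.0))
  step 1: (λ.0 0) (λ.0)
  step 2: (λ.0) (λ.0)

Answer: NO — after 2 steps the term is (λ.0) (λ.0), not yet normal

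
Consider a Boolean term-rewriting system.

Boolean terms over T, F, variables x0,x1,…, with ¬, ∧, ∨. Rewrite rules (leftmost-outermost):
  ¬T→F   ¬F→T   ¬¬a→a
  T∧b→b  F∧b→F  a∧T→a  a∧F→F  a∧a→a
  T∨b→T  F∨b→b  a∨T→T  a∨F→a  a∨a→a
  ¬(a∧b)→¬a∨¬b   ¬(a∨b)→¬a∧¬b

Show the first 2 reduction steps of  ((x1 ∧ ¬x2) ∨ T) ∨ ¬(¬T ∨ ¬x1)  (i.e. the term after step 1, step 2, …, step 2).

Answer: after 2 steps: T

Derivation:
  start: ((x1 ∧ ¬x2) ∨ T) ∨ ¬(¬T ∨ ¬x1)
  step 1: T ∨ ¬(¬T ∨ ¬x1)
  step 2: T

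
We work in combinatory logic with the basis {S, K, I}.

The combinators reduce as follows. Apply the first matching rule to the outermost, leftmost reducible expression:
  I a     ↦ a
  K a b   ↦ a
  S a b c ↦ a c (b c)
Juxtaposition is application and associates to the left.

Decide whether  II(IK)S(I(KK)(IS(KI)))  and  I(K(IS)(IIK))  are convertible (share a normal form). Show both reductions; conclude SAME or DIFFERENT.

Answer: SAME — A ⇓ S, B ⇓ S

Reduction:
Term A:
  start: II(IK)S(I(KK)(IS(KI)))
  →1  I(IK)S(I(KK)(IS(KI)))
  →2  IKS(I(KK)(IS(KI)))
  →3  KS(I(KK)(IS(KI)))
  →4  S

Term B:
  start: I(K(IS)(IIK))
  →1  K(IS)(IIK)
  →2  IS
  →3  S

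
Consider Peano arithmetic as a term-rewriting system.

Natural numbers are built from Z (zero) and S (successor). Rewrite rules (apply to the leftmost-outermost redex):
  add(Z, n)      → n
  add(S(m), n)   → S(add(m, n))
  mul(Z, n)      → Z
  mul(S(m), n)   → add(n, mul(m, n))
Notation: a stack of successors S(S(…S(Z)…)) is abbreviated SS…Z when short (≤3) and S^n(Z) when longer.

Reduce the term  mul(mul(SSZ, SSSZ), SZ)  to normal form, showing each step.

Answer: normal form = S^6(Z)  (in 30 steps)

Derivation:
  start: mul(mul(SSZ, SSSZ), SZ)
  [1] mul(add(SSSZ, mul(SZ, SSSZ)), SZ)
  [2] mul(S(add(SSZ, mul(SZ, SSSZ))), SZ)
  [3] add(SZ, mul(add(SSZ, mul(SZ, SSSZ)), SZ))
  [4] S(add(Z, mul(add(SSZ, mul(SZ, SSSZ)), SZ)))
  [5] S(mul(add(SSZ, mul(SZ, SSSZ)), SZ))
  [6] S(mul(S(add(SZ, mul(SZ, SSSZ))), SZ))
  [7] S(add(SZ, mul(add(SZ, mul(SZ, SSSZ)), SZ)))
  [8] S(S(add(Z, mul(add(SZ, mul(SZ, SSSZ)), SZ))))
  [9] S(S(mul(add(SZ, mul(SZ, SSSZ)), SZ)))
  [10] S(S(mul(S(add(Z, mul(SZ, SSSZ))), SZ)))
  [11] S(S(add(SZ, mul(add(Z, mul(SZ, SSSZ)), SZ))))
  [12] S(S(S(add(Z, mul(add(Z, mul(SZ, SSSZ)), SZ)))))
  [13] S(S(S(mul(add(Z, mul(SZ, SSSZ)), SZ))))
  [14] S(S(S(mul(mul(SZ, SSSZ), SZ))))
  [15] S(S(S(mul(add(SSSZ, mul(Z, SSSZ)), SZ))))
  [16] S(S(S(mul(S(add(SSZ, mul(Z, SSSZ))), SZ))))
  [17] S(S(S(add(SZ, mul(add(SSZ, mul(Z, SSSZ)), SZ)))))
  [18] S(S(S(S(add(Z, mul(add(SSZ, mul(Z, SSSZ)), SZ))))))
  [19] S(S(S(S(mul(add(SSZ, mul(Z, SSSZ)), SZ)))))
  [20] S(S(S(S(mul(S(add(SZ, mul(Z, SSSZ))), SZ)))))
  [21] S(S(S(S(add(SZ, mul(add(SZ, mul(Z, SSSZ)), SZ))))))
  [22] S(S(S(S(S(add(Z, mul(add(SZ, mul(Z, SSSZ)), SZ)))))))
  [23] S(S(S(S(S(mul(add(SZ, mul(Z, SSSZ)), SZ))))))
  [24] S(S(S(S(S(mul(S(add(Z, mul(Z, SSSZ))), SZ))))))
  [25] S(S(S(S(S(add(SZ, mul(add(Z, mul(Z, SSSZ)), SZ)))))))
  [26] S(S(S(S(S(S(add(Z, mul(add(Z, mul(Z, SSSZ)), SZ))))))))
  [27] S(S(S(S(S(S(mul(add(Z, mul(Z, SSSZ)), SZ)))))))
  [28] S(S(S(S(S(S(mul(mul(Z, SSSZ), SZ)))))))
  [29] S(S(S(S(S(S(mul(Z, SZ)))))))
  [30] S^6(Z)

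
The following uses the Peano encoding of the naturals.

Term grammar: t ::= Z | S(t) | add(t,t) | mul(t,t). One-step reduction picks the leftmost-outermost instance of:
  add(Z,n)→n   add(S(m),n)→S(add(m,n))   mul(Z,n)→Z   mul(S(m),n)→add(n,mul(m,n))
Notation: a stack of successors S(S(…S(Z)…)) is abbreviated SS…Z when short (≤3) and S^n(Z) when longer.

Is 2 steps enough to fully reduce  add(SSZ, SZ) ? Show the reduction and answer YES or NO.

Answer: NO — after 2 steps the term is S(S(add(Z, SZ))), not yet normal

Reduction:
  start: add(SSZ, SZ)
  [1] S(add(SZ, SZ))
  [2] S(S(add(Z, SZ)))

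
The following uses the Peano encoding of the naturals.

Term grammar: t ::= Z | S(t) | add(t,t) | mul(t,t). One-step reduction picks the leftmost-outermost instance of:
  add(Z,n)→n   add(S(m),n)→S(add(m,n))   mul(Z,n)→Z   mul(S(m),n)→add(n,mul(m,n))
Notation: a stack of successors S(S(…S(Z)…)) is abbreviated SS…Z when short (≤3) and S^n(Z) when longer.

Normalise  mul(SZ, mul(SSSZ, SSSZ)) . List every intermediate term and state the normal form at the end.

Answer: normal form = S^9(Z)  (in 28 steps)

Derivation:
  start: mul(SZ, mul(SSSZ, SSSZ))
  [1] add(mul(SSSZ, SSSZ), mul(Z, mul(SSSZ, SSSZ)))
  [2] add(add(SSSZ, mul(SSZ, SSSZ)), mul(Z, mul(SSSZ, SSSZ)))
  [3] add(S(add(SSZ, mul(SSZ, SSSZ))), mul(Z, mul(SSSZ, SSSZ)))
  [4] S(add(add(SSZ, mul(SSZ, SSSZ)), mul(Z, mul(SSSZ, SSSZ))))
  [5] S(add(S(add(SZ, mul(SSZ, SSSZ))), mul(Z, mul(SSSZ, SSSZ))))
  [6] S(S(add(add(SZ, mul(SSZ, SSSZ)), mul(Z, mul(SSSZ, SSSZ)))))
  [7] S(S(add(S(add(Z, mul(SSZ, SSSZ))), mul(Z, mul(SSSZ, SSSZ)))))
  [8] S(S(S(add(add(Z, mul(SSZ, SSSZ)), mul(Z, mul(SSSZ, SSSZ))))))
  [9] S(S(S(add(mul(SSZ, SSSZ), mul(Z, mul(SSSZ, SSSZ))))))
  [10] S(S(S(add(add(SSSZ, mul(SZ, SSSZ)), mul(Z, mul(SSSZ, SSSZ))))))
  [11] S(S(S(add(S(add(SSZ, mul(SZ, SSSZ))), mul(Z, mul(SSSZ, SSSZ))))))
  [12] S(S(S(S(add(add(SSZ, mul(SZ, SSSZ)), mul(Z, mul(SSSZ, SSSZ)))))))
  [13] S(S(S(S(add(S(add(SZ, mul(SZ, SSSZ))), mul(Z, mul(SSSZ, SSSZ)))))))
  [14] S(S(S(S(S(add(add(SZ, mul(SZ, SSSZ)), mul(Z, mul(SSSZ, SSSZ))))))))
  [15] S(S(S(S(S(add(S(add(Z, mul(SZ, SSSZ))), mul(Z, mul(SSSZ, SSSZ))))))))
  [16] S(S(S(S(S(S(add(add(Z, mul(SZ, SSSZ)), mul(Z, mul(SSSZ, SSSZ)))))))))
  [17] S(S(S(S(S(S(add(mul(SZ, SSSZ), mul(Z, mul(SSSZ, SSSZ)))))))))
  [18] S(S(S(S(S(S(add(add(SSSZ, mul(Z, SSSZ)), mul(Z, mul(SSSZ, SSSZ)))))))))
  [19] S(S(S(S(S(S(add(S(add(SSZ, mul(Z, SSSZ))), mul(Z, mul(SSSZ, SSSZ)))))))))
  [20] S(S(S(S(S(S(S(add(add(SSZ, mul(Z, SSSZ)), mul(Z, mul(SSSZ, SSSZ))))))))))
  [21] S(S(S(S(S(S(S(add(S(add(SZ, mul(Z, SSSZ))), mul(Z, mul(SSSZ, SSSZ))))))))))
  [22] S(S(S(S(S(S(S(S(add(add(SZ, mul(Z, SSSZ)), mul(Z, mul(SSSZ, SSSZ)))))))))))
  [23] S(S(S(S(S(S(S(S(add(S(add(Z, mul(Z, SSSZ))), mul(Z, mul(SSSZ, SSSZ)))))))))))
  [24] S(S(S(S(S(S(S(S(S(add(add(Z, mul(Z, SSSZ)), mul(Z, mul(SSSZ, SSSZ))))))))))))
  [25] S(S(S(S(S(S(S(S(S(add(mul(Z, SSSZ), mul(Z, mul(SSSZ, SSSZ))))))))))))
  [26] S(S(S(S(S(S(S(S(S(add(Z, mul(Z, mul(SSSZ, SSSZ))))))))))))
  [27] S(S(S(S(S(S(S(S(S(mul(Z, mul(SSSZ, SSSZ)))))))))))
  [28] S^9(Z)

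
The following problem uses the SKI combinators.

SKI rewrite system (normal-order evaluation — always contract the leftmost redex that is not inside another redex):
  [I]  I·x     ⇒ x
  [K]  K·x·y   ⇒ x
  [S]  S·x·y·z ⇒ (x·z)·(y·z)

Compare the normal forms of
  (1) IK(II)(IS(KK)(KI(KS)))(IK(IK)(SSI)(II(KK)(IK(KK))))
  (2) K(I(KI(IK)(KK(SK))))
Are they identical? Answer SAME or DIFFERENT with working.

Answer: SAME — A ⇓ KK, B ⇓ KK

Derivation:
Term A:
  start: IK(II)(IS(KK)(KI(KS)))(IK(IK)(SSI)(II(KK)(IK(KK))))
  [1] K(II)(IS(KK)(KI(KS)))(IK(IK)(SSI)(II(KK)(IK(KK))))
  [2] II(IK(IK)(SSI)(II(KK)(IK(KK))))
  [3] I(IK(IK)(SSI)(II(KK)(IK(KK))))
  [4] IK(IK)(SSI)(II(KK)(IK(KK)))
  [5] K(IK)(SSI)(II(KK)(IK(KK)))
  [6] IK(II(KK)(IK(KK)))
  [7] K(II(KK)(IK(KK)))
  [8] K(I(KK)(IK(KK)))
  [9] K(KK(IK(KK)))
  [10] KK

Term B:
  start: K(I(KI(IK)(KK(SK))))
  [1] K(KI(IK)(KK(SK)))
  [2] K(I(KK(SK)))
  [3] K(KK(SK))
  [4] KK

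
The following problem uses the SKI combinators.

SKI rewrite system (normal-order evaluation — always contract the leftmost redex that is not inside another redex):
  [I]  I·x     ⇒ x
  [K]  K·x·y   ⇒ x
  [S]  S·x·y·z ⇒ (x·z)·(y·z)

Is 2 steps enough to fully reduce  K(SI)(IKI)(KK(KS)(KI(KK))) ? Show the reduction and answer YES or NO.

Answer: NO — after 2 steps the term is SI(K(KI(KK))), not yet normal

Reduction:
  start: K(SI)(IKI)(KK(KS)(KI(KK)))
  step 1: SI(KK(KS)(KI(KK)))
  step 2: SI(K(KI(KK)))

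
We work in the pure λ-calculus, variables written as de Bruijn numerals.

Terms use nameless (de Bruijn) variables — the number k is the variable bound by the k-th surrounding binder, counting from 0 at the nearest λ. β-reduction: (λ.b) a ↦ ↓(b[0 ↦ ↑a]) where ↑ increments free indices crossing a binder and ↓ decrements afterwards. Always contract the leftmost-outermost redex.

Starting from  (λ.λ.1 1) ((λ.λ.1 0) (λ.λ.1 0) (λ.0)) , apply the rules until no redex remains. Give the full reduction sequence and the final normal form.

Answer: normal form = λ.λ.0  (in 10 steps)

Derivation:
  start: (λ.λ.1 1) ((λ.λ.1 0) (λ.λ.1 0) (λ.0))
  →1  λ.(λ.λ.1 0) (λ.λ.1 0) (λ.0) ((λ.λ.1 0) (λ.λ.1 0) (λ.0))
  →2  λ.(λ.(λ.λ.1 0) 0) (λ.0) ((λ.λ.1 0) (λ.λ.1 0) (λ.0))
  →3  λ.(λ.λ.1 0) (λ.0) ((λ.λ.1 0) (λ.λ.1 0) (λ.0))
  →4  λ.(λ.(λ.0) 0) ((λ.λ.1 0) (λ.λ.1 0) (λ.0))
  →5  λ.(λ.0) ((λ.λ.1 0) (λ.λ.1 0) (λ.0))
  →6  λ.(λ.λ.1 0) (λ.λ.1 0) (λ.0)
  →7  λ.(λ.(λ.λ.1 0) 0) (λ.0)
  →8  λ.(λ.λ.1 0) (λ.0)
  →9  λ.λ.(λ.0) 0
  →10  λ.λ.0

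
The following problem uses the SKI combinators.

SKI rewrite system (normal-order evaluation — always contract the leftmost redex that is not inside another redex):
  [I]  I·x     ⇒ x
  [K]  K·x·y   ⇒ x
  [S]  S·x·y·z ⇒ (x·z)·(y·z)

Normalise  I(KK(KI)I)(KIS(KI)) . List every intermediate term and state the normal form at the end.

  start: I(KK(KI)I)(KIS(KI))
  [1] KK(KI)I(KIS(KI))
  [2] KI(KIS(KI))
  [3] I

Answer: normal form = I  (in 3 steps)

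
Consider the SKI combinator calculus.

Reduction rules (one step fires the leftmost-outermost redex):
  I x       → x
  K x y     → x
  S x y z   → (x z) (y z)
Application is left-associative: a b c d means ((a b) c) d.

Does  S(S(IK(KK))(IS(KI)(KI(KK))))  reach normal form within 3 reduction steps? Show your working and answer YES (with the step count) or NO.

Answer: YES — reaches normal form S(S(K(KK))(S(KI)I)) in 3 ≤ 3 steps

Reduction:
  start: S(S(IK(KK))(IS(KI)(KI(KK))))
  step 1: S(S(K(KK))(IS(KI)(KI(KK))))
  step 2: S(S(K(KK))(S(KI)(KI(KK))))
  step 3: S(S(K(KK))(S(KI)I))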